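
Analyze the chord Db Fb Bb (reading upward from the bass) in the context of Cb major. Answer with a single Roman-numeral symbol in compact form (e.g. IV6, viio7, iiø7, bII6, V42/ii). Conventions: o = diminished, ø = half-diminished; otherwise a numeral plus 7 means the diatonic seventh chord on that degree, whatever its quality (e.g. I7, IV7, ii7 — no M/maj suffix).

viio6

Stacked in thirds the chord is Bb-Db-Fb: a diminished triad on Bb.
Bb is scale degree 7 in Cb major, and a diminished triad on that degree is written viio.
With Db in the bass the chord is in first inversion, so the figured bass is 6.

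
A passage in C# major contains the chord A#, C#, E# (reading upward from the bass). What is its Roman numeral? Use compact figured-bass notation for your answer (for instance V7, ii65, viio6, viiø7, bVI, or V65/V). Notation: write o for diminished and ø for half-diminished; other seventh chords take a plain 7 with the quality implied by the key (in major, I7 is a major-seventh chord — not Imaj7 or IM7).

Stacked in thirds the chord is A#-C#-E#: a minor triad on A#.
In C# major, A# is the submediant; the diatonic minor triad there is vi.

vi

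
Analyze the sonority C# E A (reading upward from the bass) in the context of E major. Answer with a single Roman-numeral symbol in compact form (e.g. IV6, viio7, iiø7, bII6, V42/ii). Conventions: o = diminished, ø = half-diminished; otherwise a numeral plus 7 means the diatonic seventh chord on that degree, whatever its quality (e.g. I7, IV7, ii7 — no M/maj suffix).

The pitches A-C#-E form a major triad rooted on A.
A is scale degree 4 in E major, and a major triad on that degree is written IV.
With C# in the bass the chord is in first inversion, so the figured bass is 6.

IV6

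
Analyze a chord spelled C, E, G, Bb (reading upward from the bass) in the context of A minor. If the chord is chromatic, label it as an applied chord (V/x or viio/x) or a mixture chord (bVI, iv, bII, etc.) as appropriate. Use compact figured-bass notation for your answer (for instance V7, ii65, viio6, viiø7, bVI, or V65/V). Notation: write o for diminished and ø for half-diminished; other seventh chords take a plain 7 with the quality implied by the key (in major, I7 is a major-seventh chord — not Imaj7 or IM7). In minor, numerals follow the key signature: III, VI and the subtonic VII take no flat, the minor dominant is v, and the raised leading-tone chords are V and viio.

V7/VI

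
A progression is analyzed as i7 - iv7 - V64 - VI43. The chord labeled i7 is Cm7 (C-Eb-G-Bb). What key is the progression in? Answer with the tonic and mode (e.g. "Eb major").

The chord Cm7 is a minor seventh chord rooted on C; its label is i7.
If C is scale degree 1 and the mode makes that degree carry a minor seventh chord, the tonic is C and the mode is minor.

C minor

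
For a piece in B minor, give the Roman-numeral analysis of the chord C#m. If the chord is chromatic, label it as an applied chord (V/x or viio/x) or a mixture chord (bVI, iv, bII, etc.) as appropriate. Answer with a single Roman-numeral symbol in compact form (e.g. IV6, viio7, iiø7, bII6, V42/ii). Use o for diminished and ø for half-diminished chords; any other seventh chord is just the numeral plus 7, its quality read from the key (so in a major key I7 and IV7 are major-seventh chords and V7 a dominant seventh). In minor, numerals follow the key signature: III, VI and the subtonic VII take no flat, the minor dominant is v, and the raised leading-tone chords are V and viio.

ii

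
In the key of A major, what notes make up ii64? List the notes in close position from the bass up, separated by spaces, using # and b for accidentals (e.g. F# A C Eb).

The numeral's case and figure indicate a minor triad. In A major its root, scale degree 2, is B.
That chord is spelled B-D-F#.
The figured bass 64 indicates second inversion, placing the fifth (F#) in the bass: F#-B-D.

F# B D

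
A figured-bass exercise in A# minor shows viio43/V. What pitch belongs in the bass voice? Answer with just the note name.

A#

The applied chord viio43/V is rooted on D##: D##-F##-A#-C#.
The figure 43 means second inversion — the fifth is in the bass.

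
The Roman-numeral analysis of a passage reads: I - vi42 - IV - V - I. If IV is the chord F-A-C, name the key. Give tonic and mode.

The chord F is a major triad rooted on F; its label is IV.
IV on F implies F is the subdominant; that puts the tonic at C, and the uppercase numeral fits major mode.

C major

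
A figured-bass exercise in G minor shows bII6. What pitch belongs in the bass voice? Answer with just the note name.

C

bII in G minor has root Ab; the chord is Ab-C-Eb.
The figure 6 means first inversion — the third is in the bass.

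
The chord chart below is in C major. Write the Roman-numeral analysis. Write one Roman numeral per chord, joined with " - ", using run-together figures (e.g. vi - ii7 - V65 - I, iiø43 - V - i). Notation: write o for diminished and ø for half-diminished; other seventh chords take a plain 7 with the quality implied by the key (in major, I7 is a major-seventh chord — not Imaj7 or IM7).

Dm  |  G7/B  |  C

ii - V65 - I

Dm: root D is the supertonic; minor triad there is ii.
G7/B: dominant seventh chord on G = scale degree 5 → V65.
C has root C, degree 1 in C major, so I.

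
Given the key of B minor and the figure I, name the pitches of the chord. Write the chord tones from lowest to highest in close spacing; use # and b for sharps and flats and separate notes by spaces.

B D# F#

I is the major tonic (Picardy third), borrowed from the parallel major. In B minor that root is B.
So the chord is B-D#-F#, a major triad.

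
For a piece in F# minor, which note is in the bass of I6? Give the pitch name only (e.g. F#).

I in F# minor has root F#; the chord is F#-A#-C#.
The figure 6 means first inversion — the third is in the bass.

A#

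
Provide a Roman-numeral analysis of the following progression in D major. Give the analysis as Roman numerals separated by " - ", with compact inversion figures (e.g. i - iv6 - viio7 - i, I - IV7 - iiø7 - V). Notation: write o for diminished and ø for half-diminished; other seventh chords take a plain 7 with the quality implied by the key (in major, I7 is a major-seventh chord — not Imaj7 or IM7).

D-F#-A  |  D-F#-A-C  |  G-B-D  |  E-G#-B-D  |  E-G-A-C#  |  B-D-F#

I - V7/IV - IV - V7/V - V43 - vi

D-F#-A: major triad on D = scale degree 1 → I.
D-F#-A-C: chromatic; D is V of IV, so V7/IV.
G-B-D has root G, degree 4 in D major, so IV.
E-G#-B-D is the secondary dominant of V (dominant seventh chord on E): V7/V.
E-G-A-C# has root A, degree 5 in D major, so V43.
B-D-F#: minor triad on B = scale degree 6 → vi.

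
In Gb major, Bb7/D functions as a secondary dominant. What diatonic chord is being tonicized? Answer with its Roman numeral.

vi

The chord is a dominant seventh chord on Bb.
A dominant resolves down a perfect fifth: Bb → Eb. In Gb major, Eb is scale degree 6, i.e. vi.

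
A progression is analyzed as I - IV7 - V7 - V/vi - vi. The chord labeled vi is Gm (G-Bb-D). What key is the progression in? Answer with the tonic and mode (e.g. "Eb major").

Bb major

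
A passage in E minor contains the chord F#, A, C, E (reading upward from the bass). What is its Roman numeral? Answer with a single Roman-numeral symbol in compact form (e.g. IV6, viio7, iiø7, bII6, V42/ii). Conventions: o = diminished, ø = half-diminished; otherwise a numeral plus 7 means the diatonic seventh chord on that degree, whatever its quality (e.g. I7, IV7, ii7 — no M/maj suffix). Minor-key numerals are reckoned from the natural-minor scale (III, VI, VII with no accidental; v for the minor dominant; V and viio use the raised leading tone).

The pitches F#-A-C-E form a half-diminished seventh chord rooted on F#.
In E minor, F# is the supertonic; the diatonic half-diminished seventh chord there is iiø7.

iiø7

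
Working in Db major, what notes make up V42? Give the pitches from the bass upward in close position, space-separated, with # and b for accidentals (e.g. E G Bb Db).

Gb Ab C Eb

The numeral's case and figure indicate a dominant seventh chord. In Db major its root, the fifth degree, is Ab.
Stacking thirds from Ab gives Ab-C-Eb-Gb.
The figured bass 42 indicates third inversion, placing the seventh (Gb) in the bass: Gb-Ab-C-Eb.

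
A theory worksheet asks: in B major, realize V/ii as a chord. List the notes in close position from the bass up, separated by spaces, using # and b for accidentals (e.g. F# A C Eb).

G# B# D#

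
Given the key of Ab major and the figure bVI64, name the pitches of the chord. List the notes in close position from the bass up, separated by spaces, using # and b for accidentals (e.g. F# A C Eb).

bVI64 is a major triad on the lowered sixth degree, borrowed from the parallel minor. In Ab major that root is Fb.
So the chord is Fb-Ab-Cb.
With the 64 figure the chord is in second inversion; from the bass Cb upward in close position it reads Cb-Fb-Ab.

Cb Fb Ab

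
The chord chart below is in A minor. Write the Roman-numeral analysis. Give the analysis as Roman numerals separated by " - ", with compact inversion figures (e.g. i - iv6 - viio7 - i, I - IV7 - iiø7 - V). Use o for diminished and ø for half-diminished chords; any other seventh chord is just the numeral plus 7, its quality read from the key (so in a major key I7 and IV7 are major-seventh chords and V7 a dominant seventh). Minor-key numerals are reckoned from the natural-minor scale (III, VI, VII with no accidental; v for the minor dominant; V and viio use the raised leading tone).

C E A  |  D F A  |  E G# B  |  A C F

C-E-A: minor triad on A = scale degree 1 → i6.
D-F-A has root D, degree 4 in A minor, so iv.
E-G#-B: root E is the dominant; major triad there is V.
A-C-F: root F is the submediant; major triad there is VI6.

i6 - iv - V - VI6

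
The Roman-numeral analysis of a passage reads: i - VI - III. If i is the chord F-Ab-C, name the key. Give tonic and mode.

F minor

The anchor chord is a minor triad on F, labeled i.
If F is scale degree 1 and the mode makes that degree carry a minor triad, the tonic is F and the mode is minor.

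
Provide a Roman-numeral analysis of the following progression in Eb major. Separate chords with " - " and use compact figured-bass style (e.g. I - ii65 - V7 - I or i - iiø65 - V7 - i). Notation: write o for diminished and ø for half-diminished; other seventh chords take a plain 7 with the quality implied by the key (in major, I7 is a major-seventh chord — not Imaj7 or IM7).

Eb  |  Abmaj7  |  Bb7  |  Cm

I - IV7 - V7 - vi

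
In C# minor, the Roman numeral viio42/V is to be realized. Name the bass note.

The applied chord viio42/V is rooted on F##: F##-A#-C#-E.
The figure 42 means third inversion — the seventh is in the bass.

E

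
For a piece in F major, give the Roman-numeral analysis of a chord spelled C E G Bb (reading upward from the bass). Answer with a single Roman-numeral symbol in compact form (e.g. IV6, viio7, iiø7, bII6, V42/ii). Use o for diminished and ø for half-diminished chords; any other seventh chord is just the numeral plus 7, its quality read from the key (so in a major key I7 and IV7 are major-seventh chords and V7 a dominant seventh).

V7

The pitches C-E-G-Bb form a dominant seventh chord rooted on C.
In F major, C is the dominant; the diatonic dominant seventh chord there is V7.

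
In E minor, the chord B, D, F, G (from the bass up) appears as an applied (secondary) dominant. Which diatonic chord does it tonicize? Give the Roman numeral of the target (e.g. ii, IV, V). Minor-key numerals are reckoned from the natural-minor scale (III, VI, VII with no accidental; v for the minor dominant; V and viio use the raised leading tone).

VI

The chord is a dominant seventh chord on G.
A dominant resolves down a perfect fifth: G → C. In E minor, C is scale degree 6, i.e. VI.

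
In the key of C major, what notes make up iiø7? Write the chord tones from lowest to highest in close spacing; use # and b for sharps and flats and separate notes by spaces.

D F Ab C

Scale degree 2 in C major is D; here the chord built on it is altered to a half-diminished seventh chord. iiø7 is the half-diminished supertonic seventh, borrowed from the parallel minor.
So the chord is D-F-Ab-C.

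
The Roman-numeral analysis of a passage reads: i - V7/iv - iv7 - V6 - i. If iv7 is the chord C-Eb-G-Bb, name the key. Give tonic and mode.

The anchor chord is a minor seventh chord on C, labeled iv7.
Counting down 3 scale steps from C places the tonic on G; a minor seventh chord on degree 4 is diatonic only in minor.

G minor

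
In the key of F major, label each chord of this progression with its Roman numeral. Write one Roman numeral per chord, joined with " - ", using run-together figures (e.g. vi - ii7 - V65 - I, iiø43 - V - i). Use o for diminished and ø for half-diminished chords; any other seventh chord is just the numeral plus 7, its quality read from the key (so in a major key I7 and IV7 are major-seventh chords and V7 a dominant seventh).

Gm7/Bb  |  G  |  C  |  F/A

ii65 - V/V - V - I6

Gm7/Bb has root G, degree 2 in F major, so ii65.
G is the secondary dominant of V (major triad on G): V/V.
C has root C, degree 5 in F major, so V.
F/A has root F, degree 1 in F major, so I6.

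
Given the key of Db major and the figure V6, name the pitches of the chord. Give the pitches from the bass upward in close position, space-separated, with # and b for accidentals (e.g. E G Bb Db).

In Db major, the fifth degree is Ab, and the diatonic chord built there is a major triad.
Stacking thirds from Ab gives Ab-C-Eb.
The figured bass 6 indicates first inversion, placing the third (C) in the bass: C-Eb-Ab.

C Eb Ab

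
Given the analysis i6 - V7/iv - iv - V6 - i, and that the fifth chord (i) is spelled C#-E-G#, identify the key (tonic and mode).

The anchor chord is a minor triad on C#, labeled i.
If C# is scale degree 1 and the mode makes that degree carry a minor triad, the tonic is C# and the mode is minor.

C# minor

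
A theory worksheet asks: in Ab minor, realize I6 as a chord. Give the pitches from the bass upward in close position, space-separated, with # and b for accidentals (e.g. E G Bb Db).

Scale degree 1 in Ab minor is Ab; here the chord built on it is altered to a major triad. I6 is the major tonic (Picardy third), borrowed from the parallel major.
So the chord is Ab-C-Eb, a major triad.
With the 6 figure the chord is in first inversion; from the bass C upward in close position it reads C-Eb-Ab.

C Eb Ab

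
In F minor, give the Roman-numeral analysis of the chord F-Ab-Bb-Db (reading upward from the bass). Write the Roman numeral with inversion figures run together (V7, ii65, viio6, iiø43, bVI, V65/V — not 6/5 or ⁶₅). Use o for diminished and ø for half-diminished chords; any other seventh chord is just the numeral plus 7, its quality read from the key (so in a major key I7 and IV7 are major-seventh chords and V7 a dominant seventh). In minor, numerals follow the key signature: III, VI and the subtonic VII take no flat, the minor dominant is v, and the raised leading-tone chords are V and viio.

The pitches Bb-Db-F-Ab form a minor seventh chord rooted on Bb.
Bb is scale degree 4 in F minor, and a minor seventh chord on that degree is written iv7.
With F in the bass the chord is in second inversion, so the figured bass is 43.

iv43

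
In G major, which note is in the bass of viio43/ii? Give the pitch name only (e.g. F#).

D

The applied chord viio43/ii is rooted on G#: G#-B-D-F.
The figure 43 means second inversion — the fifth is in the bass.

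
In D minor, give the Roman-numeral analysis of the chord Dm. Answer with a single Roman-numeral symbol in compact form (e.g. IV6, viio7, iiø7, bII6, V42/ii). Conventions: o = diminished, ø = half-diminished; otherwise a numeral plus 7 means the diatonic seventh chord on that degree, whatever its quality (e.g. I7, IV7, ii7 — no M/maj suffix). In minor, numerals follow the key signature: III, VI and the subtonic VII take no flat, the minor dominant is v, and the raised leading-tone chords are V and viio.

Stacked in thirds the chord is D-F-A: a minor triad on D.
In D minor, D is the tonic; the diatonic minor triad there is i.

i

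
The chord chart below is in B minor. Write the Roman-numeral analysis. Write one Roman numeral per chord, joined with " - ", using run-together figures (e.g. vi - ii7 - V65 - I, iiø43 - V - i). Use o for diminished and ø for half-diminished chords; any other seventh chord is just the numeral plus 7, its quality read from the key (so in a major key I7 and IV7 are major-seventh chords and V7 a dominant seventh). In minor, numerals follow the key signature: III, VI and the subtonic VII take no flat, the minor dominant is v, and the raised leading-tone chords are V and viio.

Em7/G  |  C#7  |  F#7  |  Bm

iv65 - V7/V - V7 - i

Em7/G has root E, degree 4 in B minor, so iv65.
C#7: a dominant seventh chord on C#, the applied dominant of V → V7/V.
F#7 has root F#, degree 5 in B minor, so V7.
Bm: root B is the tonic; minor triad there is i.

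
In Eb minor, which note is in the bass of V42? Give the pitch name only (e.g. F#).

Ab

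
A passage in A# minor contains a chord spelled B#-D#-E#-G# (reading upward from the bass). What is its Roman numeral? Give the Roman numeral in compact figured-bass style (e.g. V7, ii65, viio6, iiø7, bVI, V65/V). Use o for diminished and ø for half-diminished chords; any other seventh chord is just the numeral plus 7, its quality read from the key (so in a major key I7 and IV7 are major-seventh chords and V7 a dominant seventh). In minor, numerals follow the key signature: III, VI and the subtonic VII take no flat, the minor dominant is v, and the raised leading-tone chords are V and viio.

v43

The pitches E#-G#-B#-D# form a minor seventh chord rooted on E#.
E# is scale degree 5 in A# minor, and a minor seventh chord on that degree is written v7.
With B# in the bass the chord is in second inversion, so the figured bass is 43.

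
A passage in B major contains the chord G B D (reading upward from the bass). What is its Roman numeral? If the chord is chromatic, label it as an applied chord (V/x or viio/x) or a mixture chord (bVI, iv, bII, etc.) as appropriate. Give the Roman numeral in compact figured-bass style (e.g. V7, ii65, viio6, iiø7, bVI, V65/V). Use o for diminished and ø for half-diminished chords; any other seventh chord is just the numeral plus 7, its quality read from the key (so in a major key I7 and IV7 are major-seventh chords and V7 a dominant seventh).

bVI

The pitches G-B-D form a major triad rooted on G.
G is the lowered sixth degree of B major (diatonic 6 would be G#). This is a major triad on the lowered sixth degree, borrowed from the parallel minor.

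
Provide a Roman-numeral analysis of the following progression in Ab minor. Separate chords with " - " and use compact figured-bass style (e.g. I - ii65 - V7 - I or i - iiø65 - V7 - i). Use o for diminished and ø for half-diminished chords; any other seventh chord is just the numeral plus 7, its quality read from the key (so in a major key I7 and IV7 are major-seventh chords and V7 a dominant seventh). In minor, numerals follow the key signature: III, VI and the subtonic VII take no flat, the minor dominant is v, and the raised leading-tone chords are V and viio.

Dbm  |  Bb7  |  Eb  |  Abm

iv - V7/V - V - i

Dbm: root Db is the subdominant; minor triad there is iv.
Bb7 is the secondary dominant of V (dominant seventh chord on Bb): V7/V.
Eb has root Eb, degree 5 in Ab minor, so V.
Abm: minor triad on Ab = scale degree 1 → i.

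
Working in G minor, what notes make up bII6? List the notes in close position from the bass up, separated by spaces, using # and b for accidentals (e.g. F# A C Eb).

bII6 is the Neapolitan sixth — a major triad on the lowered second degree, here in its customary first inversion. In G minor that root is Ab.
So the chord is Ab-C-Eb, a major triad.
With the 6 figure the chord is in first inversion; from the bass C upward in close position it reads C-Eb-Ab.

C Eb Ab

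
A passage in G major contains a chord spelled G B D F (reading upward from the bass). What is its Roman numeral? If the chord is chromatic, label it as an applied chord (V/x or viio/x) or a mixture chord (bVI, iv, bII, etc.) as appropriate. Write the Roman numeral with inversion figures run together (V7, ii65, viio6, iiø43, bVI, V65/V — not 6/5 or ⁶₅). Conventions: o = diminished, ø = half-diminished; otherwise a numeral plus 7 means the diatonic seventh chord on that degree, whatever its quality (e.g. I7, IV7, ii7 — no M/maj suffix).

Stacked in thirds the chord is G-B-D-F: a dominant seventh chord on G.
G is not a diatonic chord root with this quality in G major, but it lies a perfect fifth above C (IV), so the chord functions as an applied dominant of IV.

V7/IV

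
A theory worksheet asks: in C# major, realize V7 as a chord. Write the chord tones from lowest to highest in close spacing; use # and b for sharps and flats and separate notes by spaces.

G# B# D# F#

In C# major, the dominant is G#, and the diatonic chord built there is a dominant seventh chord.
Stacking thirds from G# gives G#-B#-D#-F#.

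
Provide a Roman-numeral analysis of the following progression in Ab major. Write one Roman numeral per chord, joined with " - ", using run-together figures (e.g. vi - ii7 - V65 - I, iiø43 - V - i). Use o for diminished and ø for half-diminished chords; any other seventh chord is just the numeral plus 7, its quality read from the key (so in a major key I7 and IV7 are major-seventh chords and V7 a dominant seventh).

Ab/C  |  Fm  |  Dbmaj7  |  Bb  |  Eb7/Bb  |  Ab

Ab/C: major triad on Ab = scale degree 1 → I6.
Fm has root F, degree 6 in Ab major, so vi.
Dbmaj7: root Db is the subdominant; major seventh chord there is IV7.
Bb: chromatic; Bb is V of V, so V/V.
Eb7/Bb: dominant seventh chord on Eb = scale degree 5 → V43.
Ab has root Ab, degree 1 in Ab major, so I.

I6 - vi - IV7 - V/V - V43 - I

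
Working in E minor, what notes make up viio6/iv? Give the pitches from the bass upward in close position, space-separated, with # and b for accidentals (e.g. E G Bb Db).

The slash marks an applied leading-tone chord: viio of iv. In E minor, iv is A, so the leading tone to it is G#, a half step below.
Building a diminished triad on G# gives G#-B-D.
The figured bass 6 indicates first inversion, placing the third (B) in the bass: B-D-G#.

B D G#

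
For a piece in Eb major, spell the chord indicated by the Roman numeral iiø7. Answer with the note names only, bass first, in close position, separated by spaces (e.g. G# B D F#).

Scale degree 2 in Eb major is F; here the chord built on it is altered to a half-diminished seventh chord. iiø7 is the half-diminished supertonic seventh, borrowed from the parallel minor.
So the chord is F-Ab-Cb-Eb, a half-diminished seventh chord.

F Ab Cb Eb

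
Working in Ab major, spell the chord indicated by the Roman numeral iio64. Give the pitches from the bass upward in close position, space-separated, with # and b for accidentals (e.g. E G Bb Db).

Fb Bb Db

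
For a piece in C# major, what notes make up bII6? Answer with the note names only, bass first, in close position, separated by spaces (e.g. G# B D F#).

Scale degree 2 in C# major is D#; lowering it a half step gives D. bII6 is the Neapolitan sixth — a major triad on the lowered second degree, here in its customary first inversion.
So the chord is D-F#-A.
The figured bass 6 indicates first inversion, placing the third (F#) in the bass: F#-A-D.

F# A D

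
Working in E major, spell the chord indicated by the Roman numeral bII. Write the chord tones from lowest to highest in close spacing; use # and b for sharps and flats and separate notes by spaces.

F A C

bII is the Neapolitan chord — a major triad on the lowered second degree. In E major that root is F.
So the chord is F-A-C.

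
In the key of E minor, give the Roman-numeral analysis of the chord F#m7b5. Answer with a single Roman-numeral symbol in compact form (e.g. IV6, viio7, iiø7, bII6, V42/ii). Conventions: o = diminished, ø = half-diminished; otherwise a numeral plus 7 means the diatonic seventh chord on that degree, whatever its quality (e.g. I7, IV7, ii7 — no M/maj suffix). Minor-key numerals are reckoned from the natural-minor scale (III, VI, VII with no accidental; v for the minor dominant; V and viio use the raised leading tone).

iiø7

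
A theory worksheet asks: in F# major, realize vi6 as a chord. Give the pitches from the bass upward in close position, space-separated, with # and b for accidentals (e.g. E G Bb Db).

F# A# D#

In F# major, scale degree 6 is D#, and the diatonic chord built there is a minor triad.
Stacking thirds from D# gives D#-F#-A#.
The figured bass 6 indicates first inversion, placing the third (F#) in the bass: F#-A#-D#.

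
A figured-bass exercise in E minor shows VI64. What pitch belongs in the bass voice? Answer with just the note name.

G

VI in E minor has root C; the chord is C-E-G.
The figure 64 means second inversion — the fifth is in the bass.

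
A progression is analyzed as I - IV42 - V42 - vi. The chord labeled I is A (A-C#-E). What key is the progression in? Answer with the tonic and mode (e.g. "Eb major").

The chord A is a major triad rooted on A; its label is I.
If A is scale degree 1 and the mode makes that degree carry a major triad, the tonic is A and the mode is major.

A major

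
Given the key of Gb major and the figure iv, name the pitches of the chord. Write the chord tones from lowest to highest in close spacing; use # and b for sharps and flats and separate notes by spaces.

iv is the minor subdominant, borrowed from the parallel minor. In Gb major that root is Cb.
So the chord is Cb-Ebb-Gb, a minor triad.

Cb Ebb Gb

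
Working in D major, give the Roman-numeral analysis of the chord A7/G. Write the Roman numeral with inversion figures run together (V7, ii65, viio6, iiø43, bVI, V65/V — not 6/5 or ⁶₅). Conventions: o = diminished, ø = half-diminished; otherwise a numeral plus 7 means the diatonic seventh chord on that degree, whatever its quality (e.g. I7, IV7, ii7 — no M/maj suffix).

Stacked in thirds the chord is A-C#-E-G: a dominant seventh chord on A.
A is scale degree 5 in D major, and a dominant seventh chord on that degree is written V7.
With G in the bass the chord is in third inversion, so the figured bass is 42.

V42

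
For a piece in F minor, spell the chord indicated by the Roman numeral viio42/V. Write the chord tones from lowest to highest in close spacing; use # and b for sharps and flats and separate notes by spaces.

Ab B D F

The slash marks an applied leading-tone chord: viio of V. In F minor, V is C, so the leading tone to it is B, a half step below.
Building a fully diminished seventh chord on B gives B-D-F-Ab.
With the 42 figure the chord is in third inversion; from the bass Ab upward in close position it reads Ab-B-D-F.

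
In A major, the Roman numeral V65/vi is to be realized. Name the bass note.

E#

The applied chord V65/vi is rooted on C#: C#-E#-G#-B.
The figure 65 means first inversion — the third is in the bass.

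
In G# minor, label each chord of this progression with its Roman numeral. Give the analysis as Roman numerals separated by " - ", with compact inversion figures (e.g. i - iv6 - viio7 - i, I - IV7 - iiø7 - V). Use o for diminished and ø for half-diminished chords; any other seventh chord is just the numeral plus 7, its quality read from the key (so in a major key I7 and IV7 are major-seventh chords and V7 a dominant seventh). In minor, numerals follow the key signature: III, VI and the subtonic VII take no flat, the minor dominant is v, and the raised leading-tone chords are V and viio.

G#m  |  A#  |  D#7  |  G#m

G#m has root G#, degree 1 in G# minor, so i.
A# is the secondary dominant of V (major triad on A#): V/V.
D#7 has root D#, degree 5 in G# minor, so V7.
G#m: minor triad on G# = scale degree 1 → i.

i - V/V - V7 - i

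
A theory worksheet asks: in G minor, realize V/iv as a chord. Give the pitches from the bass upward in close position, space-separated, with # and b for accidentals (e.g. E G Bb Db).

G B D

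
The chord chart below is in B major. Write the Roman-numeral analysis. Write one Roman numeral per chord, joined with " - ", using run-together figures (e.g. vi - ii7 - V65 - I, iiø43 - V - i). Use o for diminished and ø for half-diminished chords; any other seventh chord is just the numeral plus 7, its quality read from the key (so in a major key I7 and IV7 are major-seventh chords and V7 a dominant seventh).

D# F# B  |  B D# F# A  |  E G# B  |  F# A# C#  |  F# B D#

D#-F#-B has root B, degree 1 in B major, so I6.
B-D#-F#-A: a dominant seventh chord on B, the applied dominant of IV → V7/IV.
E-G#-B has root E, degree 4 in B major, so IV.
F#-A#-C#: root F# is the dominant; major triad there is V.
F#-B-D# has root B, degree 1 in B major, so I64.

I6 - V7/IV - IV - V - I64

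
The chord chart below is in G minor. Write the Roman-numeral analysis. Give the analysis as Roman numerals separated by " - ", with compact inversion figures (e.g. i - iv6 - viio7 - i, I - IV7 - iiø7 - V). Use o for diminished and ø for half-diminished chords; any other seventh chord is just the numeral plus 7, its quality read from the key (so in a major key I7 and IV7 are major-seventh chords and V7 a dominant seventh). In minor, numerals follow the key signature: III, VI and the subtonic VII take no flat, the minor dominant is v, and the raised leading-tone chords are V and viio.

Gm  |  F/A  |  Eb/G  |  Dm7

i - VII6 - VI6 - v7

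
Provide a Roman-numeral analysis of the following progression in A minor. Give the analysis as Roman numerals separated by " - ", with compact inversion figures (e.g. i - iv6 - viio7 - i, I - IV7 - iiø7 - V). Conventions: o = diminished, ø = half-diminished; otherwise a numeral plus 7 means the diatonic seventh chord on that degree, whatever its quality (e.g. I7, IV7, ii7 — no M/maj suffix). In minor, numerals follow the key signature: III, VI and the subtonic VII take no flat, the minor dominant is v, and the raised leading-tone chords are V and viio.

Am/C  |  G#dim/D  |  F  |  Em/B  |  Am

Am/C: minor triad on A = scale degree 1 → i6.
G#dim/D has root G#, degree 7 in A minor, so viio64.
F: major triad on F = scale degree 6 → VI.
Em/B: root E is the dominant; minor triad there is v64.
Am has root A, degree 1 in A minor, so i.

i6 - viio64 - VI - v64 - i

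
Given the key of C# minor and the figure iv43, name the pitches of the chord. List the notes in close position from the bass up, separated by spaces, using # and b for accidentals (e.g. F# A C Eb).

C# E F# A

The numeral's case and figure indicate a minor seventh chord. In C# minor its root, scale degree 4, is F#.
That chord is spelled F#-A-C#-E.
The figured bass 43 indicates second inversion, placing the fifth (C#) in the bass: C#-E-F#-A.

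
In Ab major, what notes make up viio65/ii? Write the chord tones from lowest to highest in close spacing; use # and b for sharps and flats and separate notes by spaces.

viio65/ii is a secondary leading-tone chord. The target ii is Bb in Ab major; the applied chord is rooted a semitone below, on A.
Building a fully diminished seventh chord on A gives A-C-Eb-Gb.
The figured bass 65 indicates first inversion, placing the third (C) in the bass: C-Eb-Gb-A.

C Eb Gb A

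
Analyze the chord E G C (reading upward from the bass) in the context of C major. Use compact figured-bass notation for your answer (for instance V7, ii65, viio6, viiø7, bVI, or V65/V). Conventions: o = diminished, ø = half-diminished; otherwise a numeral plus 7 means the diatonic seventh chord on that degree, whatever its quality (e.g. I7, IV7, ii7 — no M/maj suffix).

I6

Stacked in thirds the chord is C-E-G: a major triad on C.
In C major, C is the tonic; the diatonic major triad there is I.
With E in the bass the chord is in first inversion, so the figured bass is 6.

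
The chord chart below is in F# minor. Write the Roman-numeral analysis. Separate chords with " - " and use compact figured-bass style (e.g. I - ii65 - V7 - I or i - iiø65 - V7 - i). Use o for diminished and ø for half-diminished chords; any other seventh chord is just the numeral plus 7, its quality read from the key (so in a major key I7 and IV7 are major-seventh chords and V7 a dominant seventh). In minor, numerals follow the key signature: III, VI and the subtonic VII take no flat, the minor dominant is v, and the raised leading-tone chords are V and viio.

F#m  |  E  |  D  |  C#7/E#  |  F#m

F#m has root F#, degree 1 in F# minor, so i.
E has root E, degree 7 in F# minor, so VII.
D has root D, degree 6 in F# minor, so VI.
C#7/E#: dominant seventh chord on C# = scale degree 5 → V65.
F#m: root F# is the tonic; minor triad there is i.

i - VII - VI - V65 - i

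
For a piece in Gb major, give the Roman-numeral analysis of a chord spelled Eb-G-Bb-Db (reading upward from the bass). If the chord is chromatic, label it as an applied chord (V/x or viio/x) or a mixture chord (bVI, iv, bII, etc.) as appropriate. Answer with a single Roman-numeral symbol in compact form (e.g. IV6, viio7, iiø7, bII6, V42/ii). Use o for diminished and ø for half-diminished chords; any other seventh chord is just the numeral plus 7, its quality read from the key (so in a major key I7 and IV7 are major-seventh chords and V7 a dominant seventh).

V7/ii

The pitches Eb-G-Bb-Db form a dominant seventh chord rooted on Eb.
Eb is not a diatonic chord root with this quality in Gb major, but it lies a perfect fifth above Ab (ii), so the chord functions as an applied dominant of ii.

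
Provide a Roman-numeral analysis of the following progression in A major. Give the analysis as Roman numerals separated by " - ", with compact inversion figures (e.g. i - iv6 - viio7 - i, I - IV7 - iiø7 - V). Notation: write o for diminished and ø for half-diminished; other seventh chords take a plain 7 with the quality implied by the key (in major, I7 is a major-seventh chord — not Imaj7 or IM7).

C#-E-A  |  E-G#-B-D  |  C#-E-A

C#-E-A has root A, degree 1 in A major, so I6.
E-G#-B-D: dominant seventh chord on E = scale degree 5 → V7.
C#-E-A: root A is the tonic; major triad there is I6.

I6 - V7 - I6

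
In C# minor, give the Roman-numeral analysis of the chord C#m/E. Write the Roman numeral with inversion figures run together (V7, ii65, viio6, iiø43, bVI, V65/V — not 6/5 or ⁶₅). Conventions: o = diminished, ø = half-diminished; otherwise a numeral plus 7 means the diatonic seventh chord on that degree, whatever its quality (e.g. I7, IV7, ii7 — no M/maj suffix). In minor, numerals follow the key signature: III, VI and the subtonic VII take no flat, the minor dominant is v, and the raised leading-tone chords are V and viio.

The pitches C#-E-G# form a minor triad rooted on C#.
In C# minor, C# is the tonic; the diatonic minor triad there is i.
With E in the bass the chord is in first inversion, so the figured bass is 6.

i6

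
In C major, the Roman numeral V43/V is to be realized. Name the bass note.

A

The applied chord V43/V is rooted on D: D-F#-A-C.
The figure 43 means second inversion — the fifth is in the bass.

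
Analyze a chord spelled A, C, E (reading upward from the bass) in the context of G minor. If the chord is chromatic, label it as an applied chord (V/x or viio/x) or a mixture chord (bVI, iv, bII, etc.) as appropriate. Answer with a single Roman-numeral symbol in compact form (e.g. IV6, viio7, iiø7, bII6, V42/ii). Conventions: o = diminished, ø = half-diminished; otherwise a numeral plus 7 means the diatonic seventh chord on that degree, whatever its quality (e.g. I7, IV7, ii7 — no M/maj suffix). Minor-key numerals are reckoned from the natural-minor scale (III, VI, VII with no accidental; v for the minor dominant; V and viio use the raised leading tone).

ii

The pitches A-C-E form a minor triad rooted on A.
A is the second degree of G minor. This is the minor supertonic, borrowed from the parallel major (the Dorian ii).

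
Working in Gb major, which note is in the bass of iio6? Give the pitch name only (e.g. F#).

Cb

iio in Gb major has root Ab; the chord is Ab-Cb-Ebb.
The figure 6 means first inversion — the third is in the bass.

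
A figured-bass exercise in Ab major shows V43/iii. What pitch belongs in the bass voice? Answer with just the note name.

The applied chord V43/iii is rooted on G: G-B-D-F.
The figure 43 means second inversion — the fifth is in the bass.

D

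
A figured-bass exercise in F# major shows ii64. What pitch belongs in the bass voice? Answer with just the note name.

ii in F# major has root G#; the chord is G#-B-D#.
The figure 64 means second inversion — the fifth is in the bass.

D#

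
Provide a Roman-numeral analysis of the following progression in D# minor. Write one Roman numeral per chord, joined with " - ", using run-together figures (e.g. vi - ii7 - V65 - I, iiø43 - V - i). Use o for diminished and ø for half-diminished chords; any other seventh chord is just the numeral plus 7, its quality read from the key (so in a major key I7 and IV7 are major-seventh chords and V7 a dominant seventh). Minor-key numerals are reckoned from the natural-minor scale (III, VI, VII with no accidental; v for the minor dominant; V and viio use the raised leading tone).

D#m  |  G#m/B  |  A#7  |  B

i - iv6 - V7 - VI

D#m: minor triad on D# = scale degree 1 → i.
G#m/B has root G#, degree 4 in D# minor, so iv6.
A#7 has root A#, degree 5 in D# minor, so V7.
B: major triad on B = scale degree 6 → VI.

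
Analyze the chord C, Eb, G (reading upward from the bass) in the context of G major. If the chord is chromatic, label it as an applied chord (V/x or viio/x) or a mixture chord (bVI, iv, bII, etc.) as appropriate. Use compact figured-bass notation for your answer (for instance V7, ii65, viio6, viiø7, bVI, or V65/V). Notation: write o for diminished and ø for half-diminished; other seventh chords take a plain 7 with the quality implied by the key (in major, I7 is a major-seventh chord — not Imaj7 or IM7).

The pitches C-Eb-G form a minor triad rooted on C.
C is the fourth degree of G major. This is the minor subdominant, borrowed from the parallel minor.

iv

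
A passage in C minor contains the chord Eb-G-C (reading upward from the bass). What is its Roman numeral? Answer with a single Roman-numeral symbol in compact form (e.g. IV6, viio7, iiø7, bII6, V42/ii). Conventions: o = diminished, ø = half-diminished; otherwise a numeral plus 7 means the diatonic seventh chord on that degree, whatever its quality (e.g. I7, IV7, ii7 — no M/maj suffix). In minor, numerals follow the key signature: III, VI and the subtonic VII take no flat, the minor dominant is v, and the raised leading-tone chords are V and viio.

i6

The pitches C-Eb-G form a minor triad rooted on C.
In C minor, C is the tonic; the diatonic minor triad there is i.
With Eb in the bass the chord is in first inversion, so the figured bass is 6.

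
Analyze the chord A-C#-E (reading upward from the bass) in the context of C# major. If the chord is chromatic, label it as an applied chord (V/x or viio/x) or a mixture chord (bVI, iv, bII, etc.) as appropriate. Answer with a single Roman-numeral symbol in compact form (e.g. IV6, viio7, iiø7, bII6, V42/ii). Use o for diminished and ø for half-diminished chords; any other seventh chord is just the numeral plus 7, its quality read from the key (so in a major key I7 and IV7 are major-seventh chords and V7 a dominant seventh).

bVI

Stacked in thirds the chord is A-C#-E: a major triad on A.
A is the lowered sixth degree of C# major (diatonic 6 would be A#). This is a major triad on the lowered sixth degree, borrowed from the parallel minor.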